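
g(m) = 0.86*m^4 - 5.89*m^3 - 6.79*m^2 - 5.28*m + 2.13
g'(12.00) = 3231.60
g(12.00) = 6616.05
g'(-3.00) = -216.45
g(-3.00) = 185.55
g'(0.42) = -13.85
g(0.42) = -1.69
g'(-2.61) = -151.37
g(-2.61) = 114.29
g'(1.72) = -63.41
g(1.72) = -49.48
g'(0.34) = -11.80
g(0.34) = -0.67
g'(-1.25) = -22.63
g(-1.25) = 11.72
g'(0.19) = -8.47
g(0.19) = 0.84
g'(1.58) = -57.28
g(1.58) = -41.04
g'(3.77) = -123.29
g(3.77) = -256.16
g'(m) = 3.44*m^3 - 17.67*m^2 - 13.58*m - 5.28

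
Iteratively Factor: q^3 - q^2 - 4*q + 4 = (q - 2)*(q^2 + q - 2) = (q - 2)*(q + 2)*(q - 1)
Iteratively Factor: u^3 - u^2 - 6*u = (u - 3)*(u^2 + 2*u) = u*(u - 3)*(u + 2)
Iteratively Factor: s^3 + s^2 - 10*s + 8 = (s - 1)*(s^2 + 2*s - 8) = (s - 1)*(s + 4)*(s - 2)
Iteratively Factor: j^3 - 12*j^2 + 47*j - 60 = (j - 3)*(j^2 - 9*j + 20) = (j - 4)*(j - 3)*(j - 5)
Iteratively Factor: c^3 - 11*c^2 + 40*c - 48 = (c - 3)*(c^2 - 8*c + 16) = (c - 4)*(c - 3)*(c - 4)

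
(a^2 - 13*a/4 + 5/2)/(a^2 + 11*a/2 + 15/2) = (4*a^2 - 13*a + 10)/(2*(2*a^2 + 11*a + 15))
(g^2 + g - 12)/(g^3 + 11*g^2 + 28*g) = (g - 3)/(g*(g + 7))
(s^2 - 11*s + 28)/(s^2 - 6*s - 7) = (s - 4)/(s + 1)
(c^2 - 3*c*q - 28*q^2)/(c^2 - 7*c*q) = (c + 4*q)/c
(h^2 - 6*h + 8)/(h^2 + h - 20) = (h - 2)/(h + 5)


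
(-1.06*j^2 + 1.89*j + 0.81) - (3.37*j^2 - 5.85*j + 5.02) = -4.43*j^2 + 7.74*j - 4.21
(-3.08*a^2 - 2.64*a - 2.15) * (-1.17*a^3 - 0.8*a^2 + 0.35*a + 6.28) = 3.6036*a^5 + 5.5528*a^4 + 3.5495*a^3 - 18.5464*a^2 - 17.3317*a - 13.502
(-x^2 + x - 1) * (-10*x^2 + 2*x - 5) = 10*x^4 - 12*x^3 + 17*x^2 - 7*x + 5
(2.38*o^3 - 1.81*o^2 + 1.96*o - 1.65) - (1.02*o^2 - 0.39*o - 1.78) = 2.38*o^3 - 2.83*o^2 + 2.35*o + 0.13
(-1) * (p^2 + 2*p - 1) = -p^2 - 2*p + 1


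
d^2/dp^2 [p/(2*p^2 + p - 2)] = 2*(p*(4*p + 1)^2 - (6*p + 1)*(2*p^2 + p - 2))/(2*p^2 + p - 2)^3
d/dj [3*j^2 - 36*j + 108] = 6*j - 36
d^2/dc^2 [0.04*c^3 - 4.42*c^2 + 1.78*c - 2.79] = 0.24*c - 8.84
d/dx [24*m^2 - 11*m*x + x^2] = -11*m + 2*x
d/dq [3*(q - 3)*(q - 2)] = 6*q - 15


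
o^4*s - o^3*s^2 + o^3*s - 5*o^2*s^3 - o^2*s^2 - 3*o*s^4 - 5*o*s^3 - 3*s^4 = (o - 3*s)*(o + s)^2*(o*s + s)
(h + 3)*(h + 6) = h^2 + 9*h + 18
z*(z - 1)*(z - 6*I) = z^3 - z^2 - 6*I*z^2 + 6*I*z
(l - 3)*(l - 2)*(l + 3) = l^3 - 2*l^2 - 9*l + 18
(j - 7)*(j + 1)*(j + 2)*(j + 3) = j^4 - j^3 - 31*j^2 - 71*j - 42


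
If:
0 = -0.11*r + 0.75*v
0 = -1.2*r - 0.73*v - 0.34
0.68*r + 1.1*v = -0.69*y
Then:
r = -0.26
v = -0.04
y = 0.32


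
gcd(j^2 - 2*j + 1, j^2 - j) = j - 1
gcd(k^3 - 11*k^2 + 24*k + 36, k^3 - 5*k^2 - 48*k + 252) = k^2 - 12*k + 36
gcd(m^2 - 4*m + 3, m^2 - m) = m - 1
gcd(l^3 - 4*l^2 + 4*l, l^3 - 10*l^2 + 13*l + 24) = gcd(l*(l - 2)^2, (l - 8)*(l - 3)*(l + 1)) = 1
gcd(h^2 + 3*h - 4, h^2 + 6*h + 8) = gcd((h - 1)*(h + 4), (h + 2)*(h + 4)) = h + 4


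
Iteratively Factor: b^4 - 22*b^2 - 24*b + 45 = (b + 3)*(b^3 - 3*b^2 - 13*b + 15) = (b - 5)*(b + 3)*(b^2 + 2*b - 3) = (b - 5)*(b + 3)^2*(b - 1)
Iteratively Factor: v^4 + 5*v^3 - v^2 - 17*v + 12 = (v + 4)*(v^3 + v^2 - 5*v + 3) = (v - 1)*(v + 4)*(v^2 + 2*v - 3) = (v - 1)*(v + 3)*(v + 4)*(v - 1)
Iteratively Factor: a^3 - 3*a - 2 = (a - 2)*(a^2 + 2*a + 1) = (a - 2)*(a + 1)*(a + 1)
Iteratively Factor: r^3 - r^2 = (r)*(r^2 - r) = r*(r - 1)*(r)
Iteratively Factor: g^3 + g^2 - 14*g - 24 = (g + 2)*(g^2 - g - 12) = (g - 4)*(g + 2)*(g + 3)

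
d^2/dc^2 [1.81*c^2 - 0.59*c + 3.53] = 3.62000000000000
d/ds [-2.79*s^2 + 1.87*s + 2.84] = 1.87 - 5.58*s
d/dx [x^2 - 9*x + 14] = 2*x - 9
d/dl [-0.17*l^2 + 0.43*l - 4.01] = 0.43 - 0.34*l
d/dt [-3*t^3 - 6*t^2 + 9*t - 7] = -9*t^2 - 12*t + 9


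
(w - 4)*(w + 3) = w^2 - w - 12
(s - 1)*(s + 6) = s^2 + 5*s - 6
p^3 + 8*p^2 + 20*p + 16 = (p + 2)^2*(p + 4)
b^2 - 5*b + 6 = (b - 3)*(b - 2)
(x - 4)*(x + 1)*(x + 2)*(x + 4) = x^4 + 3*x^3 - 14*x^2 - 48*x - 32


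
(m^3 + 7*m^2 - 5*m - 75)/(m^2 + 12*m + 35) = (m^2 + 2*m - 15)/(m + 7)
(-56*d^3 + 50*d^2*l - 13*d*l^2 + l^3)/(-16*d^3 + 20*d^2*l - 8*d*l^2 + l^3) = (7*d - l)/(2*d - l)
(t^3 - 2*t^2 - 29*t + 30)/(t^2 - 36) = (t^2 + 4*t - 5)/(t + 6)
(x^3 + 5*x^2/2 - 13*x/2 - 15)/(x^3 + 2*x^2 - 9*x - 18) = (x - 5/2)/(x - 3)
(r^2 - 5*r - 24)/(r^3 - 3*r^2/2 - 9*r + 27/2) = 2*(r - 8)/(2*r^2 - 9*r + 9)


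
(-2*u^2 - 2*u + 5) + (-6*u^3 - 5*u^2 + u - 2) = -6*u^3 - 7*u^2 - u + 3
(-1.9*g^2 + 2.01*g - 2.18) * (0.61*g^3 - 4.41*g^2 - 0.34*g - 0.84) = -1.159*g^5 + 9.6051*g^4 - 9.5479*g^3 + 10.5264*g^2 - 0.9472*g + 1.8312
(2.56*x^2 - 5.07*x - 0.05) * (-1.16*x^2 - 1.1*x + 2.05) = -2.9696*x^4 + 3.0652*x^3 + 10.883*x^2 - 10.3385*x - 0.1025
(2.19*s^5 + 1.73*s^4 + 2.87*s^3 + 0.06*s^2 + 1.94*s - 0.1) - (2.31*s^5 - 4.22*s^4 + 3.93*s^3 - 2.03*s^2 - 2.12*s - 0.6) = -0.12*s^5 + 5.95*s^4 - 1.06*s^3 + 2.09*s^2 + 4.06*s + 0.5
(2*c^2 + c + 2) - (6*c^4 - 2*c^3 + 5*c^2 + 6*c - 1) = -6*c^4 + 2*c^3 - 3*c^2 - 5*c + 3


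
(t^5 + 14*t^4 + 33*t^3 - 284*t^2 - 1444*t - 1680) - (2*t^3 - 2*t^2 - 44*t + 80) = t^5 + 14*t^4 + 31*t^3 - 282*t^2 - 1400*t - 1760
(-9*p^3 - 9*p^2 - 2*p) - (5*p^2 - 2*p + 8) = -9*p^3 - 14*p^2 - 8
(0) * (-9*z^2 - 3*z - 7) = 0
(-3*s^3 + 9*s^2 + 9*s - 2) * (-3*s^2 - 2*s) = 9*s^5 - 21*s^4 - 45*s^3 - 12*s^2 + 4*s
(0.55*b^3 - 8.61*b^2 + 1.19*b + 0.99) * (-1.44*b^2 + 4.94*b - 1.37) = -0.792*b^5 + 15.1154*b^4 - 45.0005*b^3 + 16.2487*b^2 + 3.2603*b - 1.3563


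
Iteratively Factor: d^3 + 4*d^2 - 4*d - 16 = (d - 2)*(d^2 + 6*d + 8) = (d - 2)*(d + 2)*(d + 4)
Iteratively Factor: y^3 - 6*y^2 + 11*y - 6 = (y - 1)*(y^2 - 5*y + 6) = (y - 2)*(y - 1)*(y - 3)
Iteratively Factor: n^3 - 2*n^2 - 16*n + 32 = (n - 2)*(n^2 - 16) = (n - 4)*(n - 2)*(n + 4)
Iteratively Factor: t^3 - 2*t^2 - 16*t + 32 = (t + 4)*(t^2 - 6*t + 8) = (t - 4)*(t + 4)*(t - 2)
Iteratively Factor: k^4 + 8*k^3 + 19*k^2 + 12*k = (k + 4)*(k^3 + 4*k^2 + 3*k) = (k + 3)*(k + 4)*(k^2 + k) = k*(k + 3)*(k + 4)*(k + 1)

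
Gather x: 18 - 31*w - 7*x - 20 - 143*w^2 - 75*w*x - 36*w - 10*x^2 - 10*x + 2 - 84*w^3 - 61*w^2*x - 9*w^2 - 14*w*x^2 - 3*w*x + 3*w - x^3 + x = -84*w^3 - 152*w^2 - 64*w - x^3 + x^2*(-14*w - 10) + x*(-61*w^2 - 78*w - 16)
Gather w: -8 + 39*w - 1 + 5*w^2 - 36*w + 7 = 5*w^2 + 3*w - 2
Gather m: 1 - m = 1 - m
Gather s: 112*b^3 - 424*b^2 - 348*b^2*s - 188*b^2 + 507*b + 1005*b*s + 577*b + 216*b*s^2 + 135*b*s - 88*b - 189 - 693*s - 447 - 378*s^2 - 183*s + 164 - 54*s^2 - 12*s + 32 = 112*b^3 - 612*b^2 + 996*b + s^2*(216*b - 432) + s*(-348*b^2 + 1140*b - 888) - 440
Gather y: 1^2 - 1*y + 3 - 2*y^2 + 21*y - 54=-2*y^2 + 20*y - 50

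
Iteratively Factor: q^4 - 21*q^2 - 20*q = (q - 5)*(q^3 + 5*q^2 + 4*q) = (q - 5)*(q + 4)*(q^2 + q) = (q - 5)*(q + 1)*(q + 4)*(q)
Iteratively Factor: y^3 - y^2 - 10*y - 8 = (y + 1)*(y^2 - 2*y - 8) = (y - 4)*(y + 1)*(y + 2)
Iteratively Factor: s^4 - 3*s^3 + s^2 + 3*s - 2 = (s - 2)*(s^3 - s^2 - s + 1) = (s - 2)*(s - 1)*(s^2 - 1) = (s - 2)*(s - 1)^2*(s + 1)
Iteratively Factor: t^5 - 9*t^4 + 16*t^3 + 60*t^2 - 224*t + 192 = (t + 3)*(t^4 - 12*t^3 + 52*t^2 - 96*t + 64) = (t - 4)*(t + 3)*(t^3 - 8*t^2 + 20*t - 16) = (t - 4)*(t - 2)*(t + 3)*(t^2 - 6*t + 8) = (t - 4)^2*(t - 2)*(t + 3)*(t - 2)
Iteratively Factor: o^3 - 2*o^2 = (o - 2)*(o^2) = o*(o - 2)*(o)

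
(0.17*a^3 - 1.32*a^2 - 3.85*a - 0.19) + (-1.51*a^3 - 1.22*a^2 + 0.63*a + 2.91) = -1.34*a^3 - 2.54*a^2 - 3.22*a + 2.72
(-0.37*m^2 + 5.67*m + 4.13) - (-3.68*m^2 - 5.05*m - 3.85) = 3.31*m^2 + 10.72*m + 7.98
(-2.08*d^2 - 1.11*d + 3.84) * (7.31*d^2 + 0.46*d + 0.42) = -15.2048*d^4 - 9.0709*d^3 + 26.6862*d^2 + 1.3002*d + 1.6128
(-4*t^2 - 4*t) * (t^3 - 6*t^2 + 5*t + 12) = -4*t^5 + 20*t^4 + 4*t^3 - 68*t^2 - 48*t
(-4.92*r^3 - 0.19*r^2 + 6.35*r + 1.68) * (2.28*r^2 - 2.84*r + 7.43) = -11.2176*r^5 + 13.5396*r^4 - 21.538*r^3 - 15.6153*r^2 + 42.4093*r + 12.4824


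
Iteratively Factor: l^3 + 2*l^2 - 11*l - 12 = (l + 1)*(l^2 + l - 12) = (l + 1)*(l + 4)*(l - 3)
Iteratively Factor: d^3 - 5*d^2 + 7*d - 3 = (d - 3)*(d^2 - 2*d + 1) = (d - 3)*(d - 1)*(d - 1)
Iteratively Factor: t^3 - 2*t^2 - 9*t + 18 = (t - 3)*(t^2 + t - 6) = (t - 3)*(t - 2)*(t + 3)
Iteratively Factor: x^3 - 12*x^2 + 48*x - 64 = (x - 4)*(x^2 - 8*x + 16) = (x - 4)^2*(x - 4)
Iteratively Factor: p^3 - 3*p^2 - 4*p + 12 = (p - 2)*(p^2 - p - 6) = (p - 2)*(p + 2)*(p - 3)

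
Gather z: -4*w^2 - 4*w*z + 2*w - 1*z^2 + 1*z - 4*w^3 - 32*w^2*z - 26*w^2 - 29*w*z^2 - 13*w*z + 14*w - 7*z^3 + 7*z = -4*w^3 - 30*w^2 + 16*w - 7*z^3 + z^2*(-29*w - 1) + z*(-32*w^2 - 17*w + 8)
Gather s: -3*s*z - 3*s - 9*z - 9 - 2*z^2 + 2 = s*(-3*z - 3) - 2*z^2 - 9*z - 7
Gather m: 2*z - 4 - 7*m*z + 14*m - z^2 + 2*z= m*(14 - 7*z) - z^2 + 4*z - 4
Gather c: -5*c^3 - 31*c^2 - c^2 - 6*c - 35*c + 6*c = -5*c^3 - 32*c^2 - 35*c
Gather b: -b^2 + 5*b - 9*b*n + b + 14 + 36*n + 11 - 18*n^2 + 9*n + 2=-b^2 + b*(6 - 9*n) - 18*n^2 + 45*n + 27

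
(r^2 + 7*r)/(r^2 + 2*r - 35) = r/(r - 5)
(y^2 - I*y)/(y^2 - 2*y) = (y - I)/(y - 2)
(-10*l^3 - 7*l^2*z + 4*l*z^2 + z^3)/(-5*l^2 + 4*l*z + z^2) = (-2*l^2 - l*z + z^2)/(-l + z)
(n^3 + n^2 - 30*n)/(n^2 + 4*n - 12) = n*(n - 5)/(n - 2)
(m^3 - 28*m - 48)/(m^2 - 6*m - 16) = (m^2 - 2*m - 24)/(m - 8)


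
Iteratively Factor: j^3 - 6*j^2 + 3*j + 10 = (j - 5)*(j^2 - j - 2) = (j - 5)*(j + 1)*(j - 2)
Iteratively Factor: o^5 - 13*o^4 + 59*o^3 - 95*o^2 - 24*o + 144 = (o - 4)*(o^4 - 9*o^3 + 23*o^2 - 3*o - 36) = (o - 4)*(o + 1)*(o^3 - 10*o^2 + 33*o - 36) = (o - 4)*(o - 3)*(o + 1)*(o^2 - 7*o + 12) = (o - 4)*(o - 3)^2*(o + 1)*(o - 4)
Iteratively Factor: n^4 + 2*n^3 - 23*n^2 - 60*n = (n)*(n^3 + 2*n^2 - 23*n - 60) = n*(n - 5)*(n^2 + 7*n + 12) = n*(n - 5)*(n + 3)*(n + 4)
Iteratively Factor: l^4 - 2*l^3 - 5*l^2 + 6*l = (l)*(l^3 - 2*l^2 - 5*l + 6) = l*(l - 1)*(l^2 - l - 6) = l*(l - 3)*(l - 1)*(l + 2)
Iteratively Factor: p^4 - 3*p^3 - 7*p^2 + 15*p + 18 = (p + 1)*(p^3 - 4*p^2 - 3*p + 18) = (p - 3)*(p + 1)*(p^2 - p - 6) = (p - 3)*(p + 1)*(p + 2)*(p - 3)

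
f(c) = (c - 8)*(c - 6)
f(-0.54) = 55.85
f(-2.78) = 94.65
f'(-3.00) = -20.00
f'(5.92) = -2.16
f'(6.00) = -2.00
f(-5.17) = 147.11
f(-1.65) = 73.82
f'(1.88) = -10.24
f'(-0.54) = -15.08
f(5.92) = 0.17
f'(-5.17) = -24.34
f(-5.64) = 158.77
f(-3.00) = 99.00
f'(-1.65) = -17.30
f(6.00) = 0.00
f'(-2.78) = -19.56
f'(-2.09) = -18.18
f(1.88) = 25.21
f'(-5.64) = -25.28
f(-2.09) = 81.63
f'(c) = 2*c - 14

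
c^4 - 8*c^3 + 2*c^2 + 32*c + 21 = (c - 7)*(c - 3)*(c + 1)^2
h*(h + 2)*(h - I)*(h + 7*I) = h^4 + 2*h^3 + 6*I*h^3 + 7*h^2 + 12*I*h^2 + 14*h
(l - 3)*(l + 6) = l^2 + 3*l - 18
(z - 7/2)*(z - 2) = z^2 - 11*z/2 + 7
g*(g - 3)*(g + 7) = g^3 + 4*g^2 - 21*g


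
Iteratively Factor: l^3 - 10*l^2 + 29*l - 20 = (l - 1)*(l^2 - 9*l + 20) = (l - 4)*(l - 1)*(l - 5)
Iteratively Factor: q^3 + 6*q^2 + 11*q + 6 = (q + 2)*(q^2 + 4*q + 3) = (q + 2)*(q + 3)*(q + 1)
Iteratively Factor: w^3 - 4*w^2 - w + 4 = (w - 4)*(w^2 - 1) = (w - 4)*(w - 1)*(w + 1)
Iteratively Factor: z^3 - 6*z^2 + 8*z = (z - 4)*(z^2 - 2*z) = (z - 4)*(z - 2)*(z)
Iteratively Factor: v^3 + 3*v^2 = (v + 3)*(v^2) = v*(v + 3)*(v)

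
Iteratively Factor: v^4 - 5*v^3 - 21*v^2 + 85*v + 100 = (v - 5)*(v^3 - 21*v - 20) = (v - 5)*(v + 4)*(v^2 - 4*v - 5) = (v - 5)^2*(v + 4)*(v + 1)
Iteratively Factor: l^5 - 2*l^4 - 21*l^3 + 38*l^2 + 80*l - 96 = (l - 4)*(l^4 + 2*l^3 - 13*l^2 - 14*l + 24) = (l - 4)*(l + 4)*(l^3 - 2*l^2 - 5*l + 6) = (l - 4)*(l + 2)*(l + 4)*(l^2 - 4*l + 3) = (l - 4)*(l - 1)*(l + 2)*(l + 4)*(l - 3)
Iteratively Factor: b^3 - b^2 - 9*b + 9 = (b - 1)*(b^2 - 9) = (b - 1)*(b + 3)*(b - 3)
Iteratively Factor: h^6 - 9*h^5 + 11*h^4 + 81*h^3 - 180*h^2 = (h + 3)*(h^5 - 12*h^4 + 47*h^3 - 60*h^2) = h*(h + 3)*(h^4 - 12*h^3 + 47*h^2 - 60*h) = h*(h - 3)*(h + 3)*(h^3 - 9*h^2 + 20*h) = h*(h - 5)*(h - 3)*(h + 3)*(h^2 - 4*h) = h*(h - 5)*(h - 4)*(h - 3)*(h + 3)*(h)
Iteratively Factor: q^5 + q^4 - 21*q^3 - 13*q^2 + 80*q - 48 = (q - 1)*(q^4 + 2*q^3 - 19*q^2 - 32*q + 48) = (q - 1)*(q + 3)*(q^3 - q^2 - 16*q + 16) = (q - 1)*(q + 3)*(q + 4)*(q^2 - 5*q + 4) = (q - 1)^2*(q + 3)*(q + 4)*(q - 4)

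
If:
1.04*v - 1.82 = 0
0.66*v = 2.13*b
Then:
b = 0.54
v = 1.75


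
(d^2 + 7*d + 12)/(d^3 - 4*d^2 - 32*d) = (d + 3)/(d*(d - 8))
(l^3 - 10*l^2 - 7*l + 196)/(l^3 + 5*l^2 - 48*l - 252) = (l^2 - 3*l - 28)/(l^2 + 12*l + 36)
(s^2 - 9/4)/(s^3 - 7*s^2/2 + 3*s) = (s + 3/2)/(s*(s - 2))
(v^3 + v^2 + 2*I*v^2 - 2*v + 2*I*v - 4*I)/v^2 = v + 1 + 2*I - 2/v + 2*I/v - 4*I/v^2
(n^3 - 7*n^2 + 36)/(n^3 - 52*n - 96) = (n^2 - 9*n + 18)/(n^2 - 2*n - 48)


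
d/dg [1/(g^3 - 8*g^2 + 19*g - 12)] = (-3*g^2 + 16*g - 19)/(g^3 - 8*g^2 + 19*g - 12)^2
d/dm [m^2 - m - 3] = 2*m - 1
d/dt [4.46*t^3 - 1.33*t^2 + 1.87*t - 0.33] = 13.38*t^2 - 2.66*t + 1.87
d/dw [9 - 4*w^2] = -8*w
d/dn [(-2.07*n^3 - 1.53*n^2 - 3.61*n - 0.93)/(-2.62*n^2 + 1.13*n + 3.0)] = (5.4234*n^4 - 4.6782*n^3 - 29.8171*n^2 - 14.0532*n - 9.7791)/(6.8644*n^4 - 5.9212*n^3 - 14.4431*n^2 + 6.78*n + 9.0)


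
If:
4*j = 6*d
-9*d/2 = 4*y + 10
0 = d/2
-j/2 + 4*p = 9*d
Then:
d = 0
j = 0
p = 0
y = -5/2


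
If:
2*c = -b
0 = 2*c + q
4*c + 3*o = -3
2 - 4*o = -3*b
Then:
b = -18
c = 9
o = -13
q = -18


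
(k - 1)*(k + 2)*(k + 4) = k^3 + 5*k^2 + 2*k - 8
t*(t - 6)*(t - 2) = t^3 - 8*t^2 + 12*t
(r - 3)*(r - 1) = r^2 - 4*r + 3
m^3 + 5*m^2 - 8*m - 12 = (m - 2)*(m + 1)*(m + 6)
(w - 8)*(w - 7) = w^2 - 15*w + 56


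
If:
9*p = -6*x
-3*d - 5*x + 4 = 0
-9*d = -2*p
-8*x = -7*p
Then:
No Solution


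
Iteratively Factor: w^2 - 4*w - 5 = (w + 1)*(w - 5)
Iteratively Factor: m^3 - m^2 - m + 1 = (m + 1)*(m^2 - 2*m + 1) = (m - 1)*(m + 1)*(m - 1)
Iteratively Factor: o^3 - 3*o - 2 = (o - 2)*(o^2 + 2*o + 1) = (o - 2)*(o + 1)*(o + 1)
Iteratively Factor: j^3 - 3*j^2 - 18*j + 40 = (j - 5)*(j^2 + 2*j - 8) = (j - 5)*(j - 2)*(j + 4)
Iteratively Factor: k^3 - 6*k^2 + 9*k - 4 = (k - 1)*(k^2 - 5*k + 4) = (k - 1)^2*(k - 4)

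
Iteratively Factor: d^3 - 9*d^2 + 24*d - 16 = (d - 4)*(d^2 - 5*d + 4) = (d - 4)^2*(d - 1)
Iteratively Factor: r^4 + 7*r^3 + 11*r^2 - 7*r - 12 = (r + 3)*(r^3 + 4*r^2 - r - 4) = (r + 1)*(r + 3)*(r^2 + 3*r - 4) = (r - 1)*(r + 1)*(r + 3)*(r + 4)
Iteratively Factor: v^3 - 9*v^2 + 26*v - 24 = (v - 2)*(v^2 - 7*v + 12) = (v - 4)*(v - 2)*(v - 3)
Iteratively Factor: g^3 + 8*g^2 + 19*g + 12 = (g + 1)*(g^2 + 7*g + 12) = (g + 1)*(g + 3)*(g + 4)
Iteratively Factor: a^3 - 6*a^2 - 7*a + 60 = (a - 5)*(a^2 - a - 12) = (a - 5)*(a + 3)*(a - 4)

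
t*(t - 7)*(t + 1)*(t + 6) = t^4 - 43*t^2 - 42*t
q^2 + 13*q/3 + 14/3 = (q + 2)*(q + 7/3)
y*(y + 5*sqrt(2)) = y^2 + 5*sqrt(2)*y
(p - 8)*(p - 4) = p^2 - 12*p + 32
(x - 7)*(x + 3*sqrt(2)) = x^2 - 7*x + 3*sqrt(2)*x - 21*sqrt(2)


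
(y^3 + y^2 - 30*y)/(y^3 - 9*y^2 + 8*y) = (y^2 + y - 30)/(y^2 - 9*y + 8)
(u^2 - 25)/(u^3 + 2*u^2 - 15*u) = (u - 5)/(u*(u - 3))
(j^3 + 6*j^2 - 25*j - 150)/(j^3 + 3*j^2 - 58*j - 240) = (j - 5)/(j - 8)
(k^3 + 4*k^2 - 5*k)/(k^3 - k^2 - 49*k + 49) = k*(k + 5)/(k^2 - 49)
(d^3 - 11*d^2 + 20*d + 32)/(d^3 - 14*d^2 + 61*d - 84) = (d^2 - 7*d - 8)/(d^2 - 10*d + 21)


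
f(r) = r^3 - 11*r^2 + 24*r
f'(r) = 3*r^2 - 22*r + 24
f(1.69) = 13.97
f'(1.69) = -4.61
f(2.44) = 7.60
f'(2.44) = -11.82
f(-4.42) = -407.33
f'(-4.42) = 179.85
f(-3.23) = -225.98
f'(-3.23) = 126.36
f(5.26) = -32.57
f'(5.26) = -8.72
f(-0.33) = -9.15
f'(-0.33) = 31.59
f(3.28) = -4.33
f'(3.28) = -15.88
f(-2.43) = -137.62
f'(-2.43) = 95.17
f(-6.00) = -756.00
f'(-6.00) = 264.00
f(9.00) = 54.00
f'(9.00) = 69.00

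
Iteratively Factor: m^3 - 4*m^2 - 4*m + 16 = (m - 2)*(m^2 - 2*m - 8) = (m - 4)*(m - 2)*(m + 2)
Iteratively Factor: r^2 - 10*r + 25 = (r - 5)*(r - 5)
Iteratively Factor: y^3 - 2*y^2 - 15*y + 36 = (y + 4)*(y^2 - 6*y + 9) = (y - 3)*(y + 4)*(y - 3)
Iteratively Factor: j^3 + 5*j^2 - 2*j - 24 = (j + 3)*(j^2 + 2*j - 8) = (j + 3)*(j + 4)*(j - 2)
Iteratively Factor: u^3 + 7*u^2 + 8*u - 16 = (u + 4)*(u^2 + 3*u - 4) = (u - 1)*(u + 4)*(u + 4)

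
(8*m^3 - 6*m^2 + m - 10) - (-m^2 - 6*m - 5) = 8*m^3 - 5*m^2 + 7*m - 5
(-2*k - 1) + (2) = 1 - 2*k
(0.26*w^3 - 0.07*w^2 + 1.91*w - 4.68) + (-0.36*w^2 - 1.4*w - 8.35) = 0.26*w^3 - 0.43*w^2 + 0.51*w - 13.03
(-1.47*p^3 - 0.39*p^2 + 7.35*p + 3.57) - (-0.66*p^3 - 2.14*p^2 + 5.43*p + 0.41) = -0.81*p^3 + 1.75*p^2 + 1.92*p + 3.16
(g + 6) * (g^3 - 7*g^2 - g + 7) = g^4 - g^3 - 43*g^2 + g + 42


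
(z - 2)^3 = z^3 - 6*z^2 + 12*z - 8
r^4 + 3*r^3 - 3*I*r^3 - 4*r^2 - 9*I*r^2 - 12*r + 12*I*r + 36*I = (r - 2)*(r + 2)*(r + 3)*(r - 3*I)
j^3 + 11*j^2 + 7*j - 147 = (j - 3)*(j + 7)^2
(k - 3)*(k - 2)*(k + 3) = k^3 - 2*k^2 - 9*k + 18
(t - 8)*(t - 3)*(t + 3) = t^3 - 8*t^2 - 9*t + 72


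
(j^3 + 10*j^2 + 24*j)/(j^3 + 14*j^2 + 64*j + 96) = j/(j + 4)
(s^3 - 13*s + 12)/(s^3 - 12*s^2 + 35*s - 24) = (s + 4)/(s - 8)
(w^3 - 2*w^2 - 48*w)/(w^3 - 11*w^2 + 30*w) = (w^2 - 2*w - 48)/(w^2 - 11*w + 30)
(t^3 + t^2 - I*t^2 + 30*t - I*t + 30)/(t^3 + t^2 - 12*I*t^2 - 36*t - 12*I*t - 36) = (t + 5*I)/(t - 6*I)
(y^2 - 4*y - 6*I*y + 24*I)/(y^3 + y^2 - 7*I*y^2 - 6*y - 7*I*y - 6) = (y - 4)/(y^2 + y*(1 - I) - I)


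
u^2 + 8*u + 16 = (u + 4)^2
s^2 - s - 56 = (s - 8)*(s + 7)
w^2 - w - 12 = (w - 4)*(w + 3)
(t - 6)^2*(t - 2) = t^3 - 14*t^2 + 60*t - 72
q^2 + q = q*(q + 1)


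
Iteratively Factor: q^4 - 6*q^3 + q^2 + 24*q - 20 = (q - 2)*(q^3 - 4*q^2 - 7*q + 10) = (q - 5)*(q - 2)*(q^2 + q - 2) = (q - 5)*(q - 2)*(q - 1)*(q + 2)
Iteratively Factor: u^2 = (u)*(u)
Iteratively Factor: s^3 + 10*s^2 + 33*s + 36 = (s + 4)*(s^2 + 6*s + 9) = (s + 3)*(s + 4)*(s + 3)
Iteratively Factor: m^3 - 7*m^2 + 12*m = (m - 4)*(m^2 - 3*m) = m*(m - 4)*(m - 3)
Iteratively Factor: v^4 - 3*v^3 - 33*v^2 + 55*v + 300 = (v - 5)*(v^3 + 2*v^2 - 23*v - 60) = (v - 5)*(v + 3)*(v^2 - v - 20) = (v - 5)^2*(v + 3)*(v + 4)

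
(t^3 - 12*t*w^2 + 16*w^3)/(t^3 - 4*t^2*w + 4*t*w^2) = (t + 4*w)/t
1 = 1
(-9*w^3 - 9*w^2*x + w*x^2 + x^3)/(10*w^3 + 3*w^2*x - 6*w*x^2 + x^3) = (-9*w^2 + x^2)/(10*w^2 - 7*w*x + x^2)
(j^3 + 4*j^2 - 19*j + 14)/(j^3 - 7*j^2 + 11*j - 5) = (j^2 + 5*j - 14)/(j^2 - 6*j + 5)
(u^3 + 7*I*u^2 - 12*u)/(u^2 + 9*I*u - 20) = u*(u + 3*I)/(u + 5*I)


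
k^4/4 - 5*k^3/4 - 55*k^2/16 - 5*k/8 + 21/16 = (k/4 + 1/4)*(k - 7)*(k - 1/2)*(k + 3/2)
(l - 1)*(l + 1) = l^2 - 1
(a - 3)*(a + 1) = a^2 - 2*a - 3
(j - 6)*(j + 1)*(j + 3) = j^3 - 2*j^2 - 21*j - 18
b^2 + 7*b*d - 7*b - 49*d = (b - 7)*(b + 7*d)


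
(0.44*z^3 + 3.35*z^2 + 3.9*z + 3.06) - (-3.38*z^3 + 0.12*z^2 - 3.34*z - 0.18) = 3.82*z^3 + 3.23*z^2 + 7.24*z + 3.24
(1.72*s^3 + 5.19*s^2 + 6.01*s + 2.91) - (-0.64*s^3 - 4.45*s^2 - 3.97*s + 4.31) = 2.36*s^3 + 9.64*s^2 + 9.98*s - 1.4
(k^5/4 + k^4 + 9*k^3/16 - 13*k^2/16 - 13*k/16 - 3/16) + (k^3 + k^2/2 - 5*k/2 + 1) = k^5/4 + k^4 + 25*k^3/16 - 5*k^2/16 - 53*k/16 + 13/16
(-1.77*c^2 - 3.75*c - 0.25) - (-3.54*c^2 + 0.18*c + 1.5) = 1.77*c^2 - 3.93*c - 1.75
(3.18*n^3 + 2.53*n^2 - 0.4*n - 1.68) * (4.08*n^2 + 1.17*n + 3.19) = 12.9744*n^5 + 14.043*n^4 + 11.4723*n^3 + 0.748299999999999*n^2 - 3.2416*n - 5.3592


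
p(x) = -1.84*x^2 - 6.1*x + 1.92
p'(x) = -3.68*x - 6.1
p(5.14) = -78.05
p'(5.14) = -25.02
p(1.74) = -14.26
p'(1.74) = -12.50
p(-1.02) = 6.23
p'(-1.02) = -2.35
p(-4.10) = -4.00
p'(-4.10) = 8.99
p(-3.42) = 1.26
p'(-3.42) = 6.49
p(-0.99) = 6.16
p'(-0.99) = -2.46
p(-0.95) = 6.05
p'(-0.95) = -2.60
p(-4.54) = -8.31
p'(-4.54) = 10.61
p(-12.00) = -189.84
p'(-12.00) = 38.06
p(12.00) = -336.24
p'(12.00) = -50.26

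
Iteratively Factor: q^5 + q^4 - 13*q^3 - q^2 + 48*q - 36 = (q - 2)*(q^4 + 3*q^3 - 7*q^2 - 15*q + 18) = (q - 2)*(q + 3)*(q^3 - 7*q + 6) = (q - 2)^2*(q + 3)*(q^2 + 2*q - 3) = (q - 2)^2*(q - 1)*(q + 3)*(q + 3)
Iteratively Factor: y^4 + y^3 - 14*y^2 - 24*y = (y + 2)*(y^3 - y^2 - 12*y) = (y - 4)*(y + 2)*(y^2 + 3*y) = (y - 4)*(y + 2)*(y + 3)*(y)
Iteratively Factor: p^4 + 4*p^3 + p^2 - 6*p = (p + 2)*(p^3 + 2*p^2 - 3*p) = (p - 1)*(p + 2)*(p^2 + 3*p) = p*(p - 1)*(p + 2)*(p + 3)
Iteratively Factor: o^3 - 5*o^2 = (o)*(o^2 - 5*o) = o^2*(o - 5)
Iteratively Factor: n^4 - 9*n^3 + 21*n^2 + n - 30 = (n - 5)*(n^3 - 4*n^2 + n + 6) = (n - 5)*(n - 2)*(n^2 - 2*n - 3) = (n - 5)*(n - 3)*(n - 2)*(n + 1)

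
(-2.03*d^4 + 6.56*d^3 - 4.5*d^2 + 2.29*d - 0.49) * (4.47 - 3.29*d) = 6.6787*d^5 - 30.6565*d^4 + 44.1282*d^3 - 27.6491*d^2 + 11.8484*d - 2.1903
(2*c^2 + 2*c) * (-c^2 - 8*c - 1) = -2*c^4 - 18*c^3 - 18*c^2 - 2*c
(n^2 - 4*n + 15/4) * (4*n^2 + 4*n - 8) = 4*n^4 - 12*n^3 - 9*n^2 + 47*n - 30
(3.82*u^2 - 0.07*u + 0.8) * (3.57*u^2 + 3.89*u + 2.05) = 13.6374*u^4 + 14.6099*u^3 + 10.4147*u^2 + 2.9685*u + 1.64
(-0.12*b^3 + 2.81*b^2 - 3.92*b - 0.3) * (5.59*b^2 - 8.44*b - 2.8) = -0.6708*b^5 + 16.7207*b^4 - 45.2932*b^3 + 23.5398*b^2 + 13.508*b + 0.84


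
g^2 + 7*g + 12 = (g + 3)*(g + 4)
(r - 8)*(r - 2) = r^2 - 10*r + 16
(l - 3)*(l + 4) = l^2 + l - 12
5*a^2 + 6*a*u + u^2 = (a + u)*(5*a + u)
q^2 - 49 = (q - 7)*(q + 7)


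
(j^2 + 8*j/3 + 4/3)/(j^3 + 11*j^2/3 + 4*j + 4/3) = 1/(j + 1)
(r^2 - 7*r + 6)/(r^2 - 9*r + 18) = (r - 1)/(r - 3)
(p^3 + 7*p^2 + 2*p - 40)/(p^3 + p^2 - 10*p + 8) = (p + 5)/(p - 1)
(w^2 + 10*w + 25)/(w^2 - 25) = (w + 5)/(w - 5)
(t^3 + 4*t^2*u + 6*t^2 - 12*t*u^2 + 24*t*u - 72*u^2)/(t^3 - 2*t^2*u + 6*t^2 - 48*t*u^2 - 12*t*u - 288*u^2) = (t - 2*u)/(t - 8*u)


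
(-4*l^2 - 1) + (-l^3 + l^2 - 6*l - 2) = -l^3 - 3*l^2 - 6*l - 3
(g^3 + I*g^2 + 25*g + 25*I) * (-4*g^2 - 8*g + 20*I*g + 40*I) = -4*g^5 - 8*g^4 + 16*I*g^4 - 120*g^3 + 32*I*g^3 - 240*g^2 + 400*I*g^2 - 500*g + 800*I*g - 1000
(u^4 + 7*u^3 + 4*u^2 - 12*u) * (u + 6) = u^5 + 13*u^4 + 46*u^3 + 12*u^2 - 72*u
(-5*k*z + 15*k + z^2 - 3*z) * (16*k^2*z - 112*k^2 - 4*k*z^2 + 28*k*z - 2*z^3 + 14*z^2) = -80*k^3*z^2 + 800*k^3*z - 1680*k^3 + 36*k^2*z^3 - 360*k^2*z^2 + 756*k^2*z + 6*k*z^4 - 60*k*z^3 + 126*k*z^2 - 2*z^5 + 20*z^4 - 42*z^3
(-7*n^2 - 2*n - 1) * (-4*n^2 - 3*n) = 28*n^4 + 29*n^3 + 10*n^2 + 3*n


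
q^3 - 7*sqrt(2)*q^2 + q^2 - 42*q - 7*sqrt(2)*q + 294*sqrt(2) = (q - 6)*(q + 7)*(q - 7*sqrt(2))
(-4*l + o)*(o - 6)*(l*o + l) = -4*l^2*o^2 + 20*l^2*o + 24*l^2 + l*o^3 - 5*l*o^2 - 6*l*o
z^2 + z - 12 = (z - 3)*(z + 4)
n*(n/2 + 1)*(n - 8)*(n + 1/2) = n^4/2 - 11*n^3/4 - 19*n^2/2 - 4*n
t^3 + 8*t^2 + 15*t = t*(t + 3)*(t + 5)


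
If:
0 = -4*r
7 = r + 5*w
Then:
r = 0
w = 7/5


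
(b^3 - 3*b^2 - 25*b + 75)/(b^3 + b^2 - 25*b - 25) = (b - 3)/(b + 1)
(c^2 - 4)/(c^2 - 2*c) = (c + 2)/c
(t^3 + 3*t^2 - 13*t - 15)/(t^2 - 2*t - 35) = (t^2 - 2*t - 3)/(t - 7)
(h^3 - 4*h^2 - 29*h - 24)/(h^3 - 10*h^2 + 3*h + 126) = (h^2 - 7*h - 8)/(h^2 - 13*h + 42)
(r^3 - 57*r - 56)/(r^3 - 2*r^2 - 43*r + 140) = (r^2 - 7*r - 8)/(r^2 - 9*r + 20)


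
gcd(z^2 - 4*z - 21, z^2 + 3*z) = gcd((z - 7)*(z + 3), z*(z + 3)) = z + 3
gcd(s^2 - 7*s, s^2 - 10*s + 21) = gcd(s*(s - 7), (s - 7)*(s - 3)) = s - 7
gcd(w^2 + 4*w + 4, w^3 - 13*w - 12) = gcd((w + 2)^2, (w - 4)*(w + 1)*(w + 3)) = 1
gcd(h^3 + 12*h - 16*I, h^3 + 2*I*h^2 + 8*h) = h^2 + 2*I*h + 8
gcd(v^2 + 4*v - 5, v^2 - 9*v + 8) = v - 1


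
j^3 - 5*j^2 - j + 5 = (j - 5)*(j - 1)*(j + 1)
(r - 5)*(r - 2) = r^2 - 7*r + 10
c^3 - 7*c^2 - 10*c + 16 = (c - 8)*(c - 1)*(c + 2)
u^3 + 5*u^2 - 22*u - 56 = (u - 4)*(u + 2)*(u + 7)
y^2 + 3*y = y*(y + 3)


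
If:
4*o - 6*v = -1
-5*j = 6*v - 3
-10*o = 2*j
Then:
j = 10/21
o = -2/21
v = 13/126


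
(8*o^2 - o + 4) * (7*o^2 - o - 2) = 56*o^4 - 15*o^3 + 13*o^2 - 2*o - 8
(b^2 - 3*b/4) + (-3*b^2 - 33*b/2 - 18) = -2*b^2 - 69*b/4 - 18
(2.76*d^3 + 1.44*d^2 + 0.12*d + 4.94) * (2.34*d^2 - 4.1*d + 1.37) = 6.4584*d^5 - 7.9464*d^4 - 1.842*d^3 + 13.0404*d^2 - 20.0896*d + 6.7678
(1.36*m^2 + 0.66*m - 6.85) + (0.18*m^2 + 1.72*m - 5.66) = 1.54*m^2 + 2.38*m - 12.51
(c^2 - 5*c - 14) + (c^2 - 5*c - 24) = 2*c^2 - 10*c - 38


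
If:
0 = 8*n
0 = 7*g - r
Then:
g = r/7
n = 0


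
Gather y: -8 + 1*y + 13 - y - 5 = 0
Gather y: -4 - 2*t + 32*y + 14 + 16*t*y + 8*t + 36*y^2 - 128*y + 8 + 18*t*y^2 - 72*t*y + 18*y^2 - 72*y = 6*t + y^2*(18*t + 54) + y*(-56*t - 168) + 18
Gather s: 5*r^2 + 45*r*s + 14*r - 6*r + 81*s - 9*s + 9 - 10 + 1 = 5*r^2 + 8*r + s*(45*r + 72)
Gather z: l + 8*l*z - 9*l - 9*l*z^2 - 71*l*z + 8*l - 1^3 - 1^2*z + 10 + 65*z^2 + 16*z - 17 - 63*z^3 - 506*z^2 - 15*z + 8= -63*l*z - 63*z^3 + z^2*(-9*l - 441)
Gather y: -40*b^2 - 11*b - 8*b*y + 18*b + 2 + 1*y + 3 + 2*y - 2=-40*b^2 + 7*b + y*(3 - 8*b) + 3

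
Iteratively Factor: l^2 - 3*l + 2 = (l - 2)*(l - 1)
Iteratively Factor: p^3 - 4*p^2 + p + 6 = (p - 3)*(p^2 - p - 2) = (p - 3)*(p + 1)*(p - 2)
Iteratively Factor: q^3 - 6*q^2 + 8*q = (q)*(q^2 - 6*q + 8) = q*(q - 2)*(q - 4)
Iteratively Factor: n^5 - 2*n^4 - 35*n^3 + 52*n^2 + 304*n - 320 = (n - 5)*(n^4 + 3*n^3 - 20*n^2 - 48*n + 64) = (n - 5)*(n + 4)*(n^3 - n^2 - 16*n + 16) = (n - 5)*(n + 4)^2*(n^2 - 5*n + 4) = (n - 5)*(n - 4)*(n + 4)^2*(n - 1)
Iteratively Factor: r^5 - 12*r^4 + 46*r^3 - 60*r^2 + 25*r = (r - 1)*(r^4 - 11*r^3 + 35*r^2 - 25*r) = (r - 5)*(r - 1)*(r^3 - 6*r^2 + 5*r) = (r - 5)*(r - 1)^2*(r^2 - 5*r) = r*(r - 5)*(r - 1)^2*(r - 5)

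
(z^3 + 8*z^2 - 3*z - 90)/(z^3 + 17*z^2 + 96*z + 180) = (z - 3)/(z + 6)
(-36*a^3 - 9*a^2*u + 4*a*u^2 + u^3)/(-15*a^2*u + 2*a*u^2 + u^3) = (12*a^2 + 7*a*u + u^2)/(u*(5*a + u))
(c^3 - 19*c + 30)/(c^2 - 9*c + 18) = (c^2 + 3*c - 10)/(c - 6)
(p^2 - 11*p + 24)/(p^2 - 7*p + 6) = (p^2 - 11*p + 24)/(p^2 - 7*p + 6)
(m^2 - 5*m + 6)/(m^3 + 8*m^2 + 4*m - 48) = (m - 3)/(m^2 + 10*m + 24)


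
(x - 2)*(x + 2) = x^2 - 4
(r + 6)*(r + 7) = r^2 + 13*r + 42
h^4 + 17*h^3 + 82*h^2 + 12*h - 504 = (h - 2)*(h + 6)^2*(h + 7)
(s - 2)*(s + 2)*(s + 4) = s^3 + 4*s^2 - 4*s - 16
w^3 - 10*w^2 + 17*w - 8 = (w - 8)*(w - 1)^2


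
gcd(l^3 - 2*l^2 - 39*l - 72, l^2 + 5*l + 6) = l + 3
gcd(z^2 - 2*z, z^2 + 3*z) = z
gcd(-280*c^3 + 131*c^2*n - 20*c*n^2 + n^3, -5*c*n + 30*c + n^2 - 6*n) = 5*c - n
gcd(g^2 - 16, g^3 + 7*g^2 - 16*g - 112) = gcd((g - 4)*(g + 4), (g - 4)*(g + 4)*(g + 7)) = g^2 - 16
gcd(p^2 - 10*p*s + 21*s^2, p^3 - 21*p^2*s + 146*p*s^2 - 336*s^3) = p - 7*s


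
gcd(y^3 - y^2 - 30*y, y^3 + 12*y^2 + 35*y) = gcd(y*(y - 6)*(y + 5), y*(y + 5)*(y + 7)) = y^2 + 5*y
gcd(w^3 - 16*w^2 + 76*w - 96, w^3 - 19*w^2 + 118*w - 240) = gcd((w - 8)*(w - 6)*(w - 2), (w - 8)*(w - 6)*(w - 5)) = w^2 - 14*w + 48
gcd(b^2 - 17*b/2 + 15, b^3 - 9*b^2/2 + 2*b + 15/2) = b - 5/2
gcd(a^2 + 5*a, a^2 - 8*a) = a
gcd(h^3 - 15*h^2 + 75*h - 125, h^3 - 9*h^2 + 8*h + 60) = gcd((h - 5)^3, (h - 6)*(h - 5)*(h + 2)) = h - 5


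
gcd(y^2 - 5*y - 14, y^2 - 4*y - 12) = y + 2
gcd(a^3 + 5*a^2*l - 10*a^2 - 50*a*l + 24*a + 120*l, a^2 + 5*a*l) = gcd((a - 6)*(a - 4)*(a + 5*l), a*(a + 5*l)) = a + 5*l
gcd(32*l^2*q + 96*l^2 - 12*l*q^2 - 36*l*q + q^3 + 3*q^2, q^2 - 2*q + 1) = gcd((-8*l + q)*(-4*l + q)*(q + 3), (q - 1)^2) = 1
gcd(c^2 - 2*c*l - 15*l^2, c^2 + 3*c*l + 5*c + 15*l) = c + 3*l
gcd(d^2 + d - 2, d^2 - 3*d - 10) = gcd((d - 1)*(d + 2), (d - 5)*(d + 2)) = d + 2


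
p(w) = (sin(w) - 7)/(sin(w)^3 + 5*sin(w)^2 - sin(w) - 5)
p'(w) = (sin(w) - 7)*(-3*sin(w)^2*cos(w) - 10*sin(w)*cos(w) + cos(w))/(sin(w)^3 + 5*sin(w)^2 - sin(w) - 5)^2 + cos(w)/(sin(w)^3 + 5*sin(w)^2 - sin(w) - 5) = (-2*sin(w)^3 + 16*sin(w)^2 + 70*sin(w) - 12)/((sin(w) + 5)^2*cos(w)^3)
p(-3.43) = 1.38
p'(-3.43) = -0.37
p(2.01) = 5.71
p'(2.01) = -23.49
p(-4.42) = 12.21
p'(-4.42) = -79.94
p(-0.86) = 4.30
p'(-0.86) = -11.00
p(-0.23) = 1.60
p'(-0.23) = -1.29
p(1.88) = 10.97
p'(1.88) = -67.58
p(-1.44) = 117.20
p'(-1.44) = -1787.59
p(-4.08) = 3.05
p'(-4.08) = -7.73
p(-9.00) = 1.95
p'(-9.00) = 2.39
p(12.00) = 2.37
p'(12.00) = -3.73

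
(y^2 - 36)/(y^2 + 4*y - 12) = (y - 6)/(y - 2)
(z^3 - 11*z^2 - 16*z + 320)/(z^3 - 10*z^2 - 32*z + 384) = (z + 5)/(z + 6)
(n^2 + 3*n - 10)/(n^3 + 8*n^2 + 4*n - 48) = (n + 5)/(n^2 + 10*n + 24)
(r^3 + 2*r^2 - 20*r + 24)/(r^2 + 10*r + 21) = (r^3 + 2*r^2 - 20*r + 24)/(r^2 + 10*r + 21)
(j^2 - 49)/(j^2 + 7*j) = (j - 7)/j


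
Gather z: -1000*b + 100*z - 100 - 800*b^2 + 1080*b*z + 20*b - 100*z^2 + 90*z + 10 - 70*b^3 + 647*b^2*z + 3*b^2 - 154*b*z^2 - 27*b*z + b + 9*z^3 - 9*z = -70*b^3 - 797*b^2 - 979*b + 9*z^3 + z^2*(-154*b - 100) + z*(647*b^2 + 1053*b + 181) - 90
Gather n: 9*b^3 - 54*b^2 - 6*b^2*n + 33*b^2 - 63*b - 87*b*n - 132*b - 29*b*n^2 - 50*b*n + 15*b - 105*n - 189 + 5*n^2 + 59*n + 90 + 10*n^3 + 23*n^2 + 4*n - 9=9*b^3 - 21*b^2 - 180*b + 10*n^3 + n^2*(28 - 29*b) + n*(-6*b^2 - 137*b - 42) - 108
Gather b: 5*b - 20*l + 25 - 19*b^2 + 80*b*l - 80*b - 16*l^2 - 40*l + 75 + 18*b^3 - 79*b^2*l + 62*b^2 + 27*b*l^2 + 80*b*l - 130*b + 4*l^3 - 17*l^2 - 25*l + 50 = 18*b^3 + b^2*(43 - 79*l) + b*(27*l^2 + 160*l - 205) + 4*l^3 - 33*l^2 - 85*l + 150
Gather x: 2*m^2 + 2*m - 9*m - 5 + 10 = 2*m^2 - 7*m + 5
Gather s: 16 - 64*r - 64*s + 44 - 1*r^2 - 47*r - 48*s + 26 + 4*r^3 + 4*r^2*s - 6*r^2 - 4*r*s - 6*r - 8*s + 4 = 4*r^3 - 7*r^2 - 117*r + s*(4*r^2 - 4*r - 120) + 90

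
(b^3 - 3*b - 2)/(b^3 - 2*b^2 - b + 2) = (b + 1)/(b - 1)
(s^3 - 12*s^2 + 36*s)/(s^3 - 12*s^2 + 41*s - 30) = s*(s - 6)/(s^2 - 6*s + 5)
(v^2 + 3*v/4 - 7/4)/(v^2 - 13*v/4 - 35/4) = (v - 1)/(v - 5)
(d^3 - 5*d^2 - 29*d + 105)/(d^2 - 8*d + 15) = (d^2 - 2*d - 35)/(d - 5)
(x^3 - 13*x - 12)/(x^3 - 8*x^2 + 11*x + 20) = (x + 3)/(x - 5)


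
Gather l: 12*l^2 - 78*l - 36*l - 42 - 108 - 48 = 12*l^2 - 114*l - 198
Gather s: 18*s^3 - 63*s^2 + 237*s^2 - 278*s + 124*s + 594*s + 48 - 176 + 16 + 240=18*s^3 + 174*s^2 + 440*s + 128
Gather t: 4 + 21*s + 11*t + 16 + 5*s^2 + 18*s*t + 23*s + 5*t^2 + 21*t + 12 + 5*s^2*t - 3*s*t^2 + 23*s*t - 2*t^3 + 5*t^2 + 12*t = 5*s^2 + 44*s - 2*t^3 + t^2*(10 - 3*s) + t*(5*s^2 + 41*s + 44) + 32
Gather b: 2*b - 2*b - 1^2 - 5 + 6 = 0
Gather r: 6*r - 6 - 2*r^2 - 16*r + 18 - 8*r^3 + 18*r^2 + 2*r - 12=-8*r^3 + 16*r^2 - 8*r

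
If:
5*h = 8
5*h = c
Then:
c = 8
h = 8/5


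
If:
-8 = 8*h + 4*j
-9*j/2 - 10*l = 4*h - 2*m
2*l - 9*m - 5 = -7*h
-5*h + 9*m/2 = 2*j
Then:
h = -100/137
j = -74/137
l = 89/274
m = -144/137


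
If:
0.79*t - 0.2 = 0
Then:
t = 0.25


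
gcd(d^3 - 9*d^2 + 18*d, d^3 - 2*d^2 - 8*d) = d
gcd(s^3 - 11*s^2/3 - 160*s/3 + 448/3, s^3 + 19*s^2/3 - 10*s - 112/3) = s^2 + 13*s/3 - 56/3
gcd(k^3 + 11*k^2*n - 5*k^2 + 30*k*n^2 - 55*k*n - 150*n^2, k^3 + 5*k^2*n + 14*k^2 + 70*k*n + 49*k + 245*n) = k + 5*n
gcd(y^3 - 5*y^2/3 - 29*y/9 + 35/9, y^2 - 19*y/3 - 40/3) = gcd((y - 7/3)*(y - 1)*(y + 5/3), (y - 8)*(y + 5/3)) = y + 5/3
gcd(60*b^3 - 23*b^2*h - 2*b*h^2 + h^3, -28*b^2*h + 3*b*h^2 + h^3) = 4*b - h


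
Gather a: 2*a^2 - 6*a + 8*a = 2*a^2 + 2*a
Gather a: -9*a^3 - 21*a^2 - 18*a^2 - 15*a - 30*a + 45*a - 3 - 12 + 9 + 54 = -9*a^3 - 39*a^2 + 48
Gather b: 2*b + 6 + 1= 2*b + 7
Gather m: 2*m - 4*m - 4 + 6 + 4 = 6 - 2*m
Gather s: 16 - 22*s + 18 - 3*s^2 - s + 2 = -3*s^2 - 23*s + 36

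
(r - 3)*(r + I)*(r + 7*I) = r^3 - 3*r^2 + 8*I*r^2 - 7*r - 24*I*r + 21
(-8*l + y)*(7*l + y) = -56*l^2 - l*y + y^2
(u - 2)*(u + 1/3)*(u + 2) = u^3 + u^2/3 - 4*u - 4/3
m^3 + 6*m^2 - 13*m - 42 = (m - 3)*(m + 2)*(m + 7)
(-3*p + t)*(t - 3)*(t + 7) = -3*p*t^2 - 12*p*t + 63*p + t^3 + 4*t^2 - 21*t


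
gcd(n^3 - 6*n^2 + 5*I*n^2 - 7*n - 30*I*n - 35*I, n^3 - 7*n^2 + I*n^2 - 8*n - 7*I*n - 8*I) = n + 1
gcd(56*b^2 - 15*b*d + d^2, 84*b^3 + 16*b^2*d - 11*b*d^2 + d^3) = 7*b - d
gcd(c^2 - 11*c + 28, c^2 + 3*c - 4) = 1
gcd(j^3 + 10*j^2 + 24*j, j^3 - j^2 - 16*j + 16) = j + 4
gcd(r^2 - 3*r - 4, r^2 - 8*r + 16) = r - 4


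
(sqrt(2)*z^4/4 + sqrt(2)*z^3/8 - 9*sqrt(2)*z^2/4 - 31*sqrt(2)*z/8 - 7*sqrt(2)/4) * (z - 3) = sqrt(2)*z^5/4 - 5*sqrt(2)*z^4/8 - 21*sqrt(2)*z^3/8 + 23*sqrt(2)*z^2/8 + 79*sqrt(2)*z/8 + 21*sqrt(2)/4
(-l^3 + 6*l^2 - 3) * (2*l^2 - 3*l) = -2*l^5 + 15*l^4 - 18*l^3 - 6*l^2 + 9*l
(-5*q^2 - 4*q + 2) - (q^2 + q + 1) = -6*q^2 - 5*q + 1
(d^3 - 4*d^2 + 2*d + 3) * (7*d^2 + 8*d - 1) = 7*d^5 - 20*d^4 - 19*d^3 + 41*d^2 + 22*d - 3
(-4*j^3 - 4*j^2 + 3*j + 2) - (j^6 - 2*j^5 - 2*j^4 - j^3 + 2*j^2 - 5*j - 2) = -j^6 + 2*j^5 + 2*j^4 - 3*j^3 - 6*j^2 + 8*j + 4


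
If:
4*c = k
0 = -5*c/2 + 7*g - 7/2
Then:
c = k/4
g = 5*k/56 + 1/2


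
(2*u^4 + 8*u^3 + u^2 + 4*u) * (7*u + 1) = 14*u^5 + 58*u^4 + 15*u^3 + 29*u^2 + 4*u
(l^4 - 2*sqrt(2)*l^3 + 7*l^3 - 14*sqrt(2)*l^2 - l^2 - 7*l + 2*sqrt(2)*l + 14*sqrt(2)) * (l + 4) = l^5 - 2*sqrt(2)*l^4 + 11*l^4 - 22*sqrt(2)*l^3 + 27*l^3 - 54*sqrt(2)*l^2 - 11*l^2 - 28*l + 22*sqrt(2)*l + 56*sqrt(2)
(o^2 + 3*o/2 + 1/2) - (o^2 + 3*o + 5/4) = -3*o/2 - 3/4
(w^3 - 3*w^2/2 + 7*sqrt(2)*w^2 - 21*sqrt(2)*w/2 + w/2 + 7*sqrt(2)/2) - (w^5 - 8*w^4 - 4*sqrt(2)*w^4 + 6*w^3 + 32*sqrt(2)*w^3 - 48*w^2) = -w^5 + 4*sqrt(2)*w^4 + 8*w^4 - 32*sqrt(2)*w^3 - 5*w^3 + 7*sqrt(2)*w^2 + 93*w^2/2 - 21*sqrt(2)*w/2 + w/2 + 7*sqrt(2)/2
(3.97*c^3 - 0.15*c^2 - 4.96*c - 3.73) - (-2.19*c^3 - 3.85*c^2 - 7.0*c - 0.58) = 6.16*c^3 + 3.7*c^2 + 2.04*c - 3.15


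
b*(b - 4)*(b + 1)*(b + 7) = b^4 + 4*b^3 - 25*b^2 - 28*b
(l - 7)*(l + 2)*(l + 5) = l^3 - 39*l - 70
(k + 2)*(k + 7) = k^2 + 9*k + 14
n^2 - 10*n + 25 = (n - 5)^2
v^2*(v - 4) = v^3 - 4*v^2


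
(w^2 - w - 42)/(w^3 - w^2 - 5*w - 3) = (-w^2 + w + 42)/(-w^3 + w^2 + 5*w + 3)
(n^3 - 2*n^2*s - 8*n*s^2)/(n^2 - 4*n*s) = n + 2*s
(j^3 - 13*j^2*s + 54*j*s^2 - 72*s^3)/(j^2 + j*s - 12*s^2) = (j^2 - 10*j*s + 24*s^2)/(j + 4*s)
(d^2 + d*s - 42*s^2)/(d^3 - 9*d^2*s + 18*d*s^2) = (-d - 7*s)/(d*(-d + 3*s))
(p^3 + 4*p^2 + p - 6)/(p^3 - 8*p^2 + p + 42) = (p^2 + 2*p - 3)/(p^2 - 10*p + 21)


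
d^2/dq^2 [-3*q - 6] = 0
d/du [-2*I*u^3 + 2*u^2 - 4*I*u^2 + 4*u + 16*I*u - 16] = -6*I*u^2 + u*(4 - 8*I) + 4 + 16*I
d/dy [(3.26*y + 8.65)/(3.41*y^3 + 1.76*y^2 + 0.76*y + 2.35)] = (-22.2332*y^3 - 94.2271*y^2 - 30.448*y + 1.087)/(11.6281*y^6 + 12.0032*y^5 + 8.2808*y^4 + 18.7022*y^3 + 8.8496*y^2 + 3.572*y + 5.5225)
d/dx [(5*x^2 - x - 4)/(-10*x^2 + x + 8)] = (-5*x^2 - 4)/(100*x^4 - 20*x^3 - 159*x^2 + 16*x + 64)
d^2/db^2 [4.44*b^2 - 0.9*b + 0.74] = 8.88000000000000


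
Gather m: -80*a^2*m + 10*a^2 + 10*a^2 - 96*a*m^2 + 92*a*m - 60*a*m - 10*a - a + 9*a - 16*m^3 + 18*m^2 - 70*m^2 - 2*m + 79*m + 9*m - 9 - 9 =20*a^2 - 2*a - 16*m^3 + m^2*(-96*a - 52) + m*(-80*a^2 + 32*a + 86) - 18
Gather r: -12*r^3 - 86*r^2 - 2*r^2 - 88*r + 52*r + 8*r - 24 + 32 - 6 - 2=-12*r^3 - 88*r^2 - 28*r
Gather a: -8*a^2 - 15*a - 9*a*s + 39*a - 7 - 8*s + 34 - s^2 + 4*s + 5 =-8*a^2 + a*(24 - 9*s) - s^2 - 4*s + 32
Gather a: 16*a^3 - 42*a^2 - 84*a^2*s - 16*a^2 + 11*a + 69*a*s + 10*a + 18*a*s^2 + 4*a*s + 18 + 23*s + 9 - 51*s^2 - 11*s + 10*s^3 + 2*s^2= 16*a^3 + a^2*(-84*s - 58) + a*(18*s^2 + 73*s + 21) + 10*s^3 - 49*s^2 + 12*s + 27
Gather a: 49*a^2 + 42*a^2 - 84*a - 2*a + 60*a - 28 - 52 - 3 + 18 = 91*a^2 - 26*a - 65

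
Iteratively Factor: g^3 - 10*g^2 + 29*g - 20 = (g - 4)*(g^2 - 6*g + 5) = (g - 4)*(g - 1)*(g - 5)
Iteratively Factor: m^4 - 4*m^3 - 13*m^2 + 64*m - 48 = (m + 4)*(m^3 - 8*m^2 + 19*m - 12) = (m - 1)*(m + 4)*(m^2 - 7*m + 12) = (m - 3)*(m - 1)*(m + 4)*(m - 4)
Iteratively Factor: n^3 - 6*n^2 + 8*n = (n - 4)*(n^2 - 2*n) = (n - 4)*(n - 2)*(n)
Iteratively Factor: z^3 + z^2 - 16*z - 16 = (z + 1)*(z^2 - 16) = (z + 1)*(z + 4)*(z - 4)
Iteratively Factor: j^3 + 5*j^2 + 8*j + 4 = (j + 2)*(j^2 + 3*j + 2) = (j + 1)*(j + 2)*(j + 2)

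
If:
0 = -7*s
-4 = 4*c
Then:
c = -1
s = 0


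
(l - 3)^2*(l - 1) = l^3 - 7*l^2 + 15*l - 9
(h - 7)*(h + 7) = h^2 - 49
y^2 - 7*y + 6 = (y - 6)*(y - 1)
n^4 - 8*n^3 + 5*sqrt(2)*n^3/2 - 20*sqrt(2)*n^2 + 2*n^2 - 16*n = n*(n - 8)*(n + sqrt(2)/2)*(n + 2*sqrt(2))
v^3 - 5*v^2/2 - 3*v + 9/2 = (v - 3)*(v - 1)*(v + 3/2)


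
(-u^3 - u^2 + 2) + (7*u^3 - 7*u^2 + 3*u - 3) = 6*u^3 - 8*u^2 + 3*u - 1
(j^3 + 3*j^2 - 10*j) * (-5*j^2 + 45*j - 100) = -5*j^5 + 30*j^4 + 85*j^3 - 750*j^2 + 1000*j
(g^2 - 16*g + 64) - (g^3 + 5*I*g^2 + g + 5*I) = -g^3 + g^2 - 5*I*g^2 - 17*g + 64 - 5*I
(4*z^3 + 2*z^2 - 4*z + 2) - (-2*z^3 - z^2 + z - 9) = 6*z^3 + 3*z^2 - 5*z + 11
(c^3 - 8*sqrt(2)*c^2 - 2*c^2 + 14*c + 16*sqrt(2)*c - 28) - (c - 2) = c^3 - 8*sqrt(2)*c^2 - 2*c^2 + 13*c + 16*sqrt(2)*c - 26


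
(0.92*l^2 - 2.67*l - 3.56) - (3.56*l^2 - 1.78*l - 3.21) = -2.64*l^2 - 0.89*l - 0.35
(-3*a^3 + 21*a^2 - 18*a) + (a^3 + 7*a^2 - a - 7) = -2*a^3 + 28*a^2 - 19*a - 7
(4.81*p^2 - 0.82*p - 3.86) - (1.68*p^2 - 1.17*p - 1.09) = 3.13*p^2 + 0.35*p - 2.77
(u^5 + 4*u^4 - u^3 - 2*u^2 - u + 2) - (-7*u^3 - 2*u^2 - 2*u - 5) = u^5 + 4*u^4 + 6*u^3 + u + 7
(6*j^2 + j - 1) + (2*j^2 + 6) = 8*j^2 + j + 5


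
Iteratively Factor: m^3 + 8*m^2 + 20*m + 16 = (m + 2)*(m^2 + 6*m + 8) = (m + 2)^2*(m + 4)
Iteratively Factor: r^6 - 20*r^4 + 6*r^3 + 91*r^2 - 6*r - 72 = (r + 4)*(r^5 - 4*r^4 - 4*r^3 + 22*r^2 + 3*r - 18) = (r - 3)*(r + 4)*(r^4 - r^3 - 7*r^2 + r + 6) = (r - 3)^2*(r + 4)*(r^3 + 2*r^2 - r - 2) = (r - 3)^2*(r - 1)*(r + 4)*(r^2 + 3*r + 2) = (r - 3)^2*(r - 1)*(r + 2)*(r + 4)*(r + 1)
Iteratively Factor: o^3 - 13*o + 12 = (o - 1)*(o^2 + o - 12) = (o - 1)*(o + 4)*(o - 3)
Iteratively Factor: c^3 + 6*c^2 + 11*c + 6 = (c + 2)*(c^2 + 4*c + 3) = (c + 1)*(c + 2)*(c + 3)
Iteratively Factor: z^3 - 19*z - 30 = (z + 3)*(z^2 - 3*z - 10) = (z + 2)*(z + 3)*(z - 5)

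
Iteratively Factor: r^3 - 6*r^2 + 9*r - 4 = (r - 1)*(r^2 - 5*r + 4) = (r - 4)*(r - 1)*(r - 1)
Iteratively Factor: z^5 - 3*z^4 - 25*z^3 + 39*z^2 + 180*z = (z + 3)*(z^4 - 6*z^3 - 7*z^2 + 60*z) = (z - 4)*(z + 3)*(z^3 - 2*z^2 - 15*z) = z*(z - 4)*(z + 3)*(z^2 - 2*z - 15) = z*(z - 4)*(z + 3)^2*(z - 5)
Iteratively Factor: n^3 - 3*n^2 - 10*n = (n - 5)*(n^2 + 2*n) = (n - 5)*(n + 2)*(n)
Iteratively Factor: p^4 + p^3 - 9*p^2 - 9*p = (p - 3)*(p^3 + 4*p^2 + 3*p) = (p - 3)*(p + 1)*(p^2 + 3*p) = (p - 3)*(p + 1)*(p + 3)*(p)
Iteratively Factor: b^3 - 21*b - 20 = (b + 1)*(b^2 - b - 20) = (b - 5)*(b + 1)*(b + 4)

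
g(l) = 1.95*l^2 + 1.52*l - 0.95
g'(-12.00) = -45.28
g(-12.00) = 261.61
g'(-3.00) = -10.18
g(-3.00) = 12.04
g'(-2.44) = -8.00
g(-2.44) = 6.95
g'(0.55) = 3.66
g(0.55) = 0.48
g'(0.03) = 1.64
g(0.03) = -0.90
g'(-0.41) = -0.08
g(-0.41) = -1.25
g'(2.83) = 12.56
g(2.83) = 18.97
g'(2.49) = 11.23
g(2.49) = 14.92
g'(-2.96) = -10.02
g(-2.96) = 11.64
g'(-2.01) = -6.32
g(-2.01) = 3.87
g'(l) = 3.9*l + 1.52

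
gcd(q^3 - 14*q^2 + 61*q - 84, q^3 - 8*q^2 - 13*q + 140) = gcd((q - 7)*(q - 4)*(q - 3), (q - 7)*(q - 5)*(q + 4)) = q - 7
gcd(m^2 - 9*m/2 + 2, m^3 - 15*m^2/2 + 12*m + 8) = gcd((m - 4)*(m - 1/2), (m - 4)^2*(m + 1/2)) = m - 4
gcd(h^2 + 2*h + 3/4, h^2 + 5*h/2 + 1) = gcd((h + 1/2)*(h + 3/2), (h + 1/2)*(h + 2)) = h + 1/2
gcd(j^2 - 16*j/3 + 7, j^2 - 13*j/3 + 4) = j - 3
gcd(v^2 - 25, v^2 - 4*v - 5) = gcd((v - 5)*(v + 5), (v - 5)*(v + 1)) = v - 5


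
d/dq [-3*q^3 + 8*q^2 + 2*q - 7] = -9*q^2 + 16*q + 2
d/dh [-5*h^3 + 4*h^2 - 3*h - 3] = -15*h^2 + 8*h - 3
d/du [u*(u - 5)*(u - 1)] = 3*u^2 - 12*u + 5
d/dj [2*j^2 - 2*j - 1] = 4*j - 2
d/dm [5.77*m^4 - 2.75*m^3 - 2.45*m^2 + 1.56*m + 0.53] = 23.08*m^3 - 8.25*m^2 - 4.9*m + 1.56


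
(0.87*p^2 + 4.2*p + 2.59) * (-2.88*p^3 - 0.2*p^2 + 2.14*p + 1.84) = -2.5056*p^5 - 12.27*p^4 - 6.4374*p^3 + 10.0708*p^2 + 13.2706*p + 4.7656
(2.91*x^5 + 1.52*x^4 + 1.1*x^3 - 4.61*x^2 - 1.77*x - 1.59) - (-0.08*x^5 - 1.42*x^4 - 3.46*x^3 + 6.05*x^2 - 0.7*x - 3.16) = 2.99*x^5 + 2.94*x^4 + 4.56*x^3 - 10.66*x^2 - 1.07*x + 1.57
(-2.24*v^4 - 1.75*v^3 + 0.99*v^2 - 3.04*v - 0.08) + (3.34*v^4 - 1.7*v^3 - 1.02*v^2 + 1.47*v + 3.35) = 1.1*v^4 - 3.45*v^3 - 0.03*v^2 - 1.57*v + 3.27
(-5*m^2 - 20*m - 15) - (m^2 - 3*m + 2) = -6*m^2 - 17*m - 17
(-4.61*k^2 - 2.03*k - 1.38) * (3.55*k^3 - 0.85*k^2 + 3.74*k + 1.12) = -16.3655*k^5 - 3.288*k^4 - 20.4149*k^3 - 11.5824*k^2 - 7.4348*k - 1.5456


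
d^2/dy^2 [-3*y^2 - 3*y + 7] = -6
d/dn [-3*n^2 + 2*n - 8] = 2 - 6*n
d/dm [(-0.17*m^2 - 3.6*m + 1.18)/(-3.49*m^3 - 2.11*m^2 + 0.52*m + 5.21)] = (-0.5933*m^4 - 25.128*m^3 + 4.6702*m^2 + 3.2082*m - 19.3696)/(12.1801*m^6 + 14.7278*m^5 + 0.822499999999999*m^4 - 38.5602*m^3 - 21.7158*m^2 + 5.4184*m + 27.1441)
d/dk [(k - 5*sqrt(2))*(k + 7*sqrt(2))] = 2*k + 2*sqrt(2)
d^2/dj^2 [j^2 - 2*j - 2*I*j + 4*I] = 2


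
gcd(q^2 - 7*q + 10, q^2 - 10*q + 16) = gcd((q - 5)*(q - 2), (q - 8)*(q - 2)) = q - 2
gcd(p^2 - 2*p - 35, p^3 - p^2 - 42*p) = p - 7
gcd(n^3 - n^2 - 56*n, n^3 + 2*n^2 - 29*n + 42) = n + 7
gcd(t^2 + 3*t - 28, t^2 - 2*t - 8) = t - 4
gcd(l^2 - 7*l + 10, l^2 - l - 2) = l - 2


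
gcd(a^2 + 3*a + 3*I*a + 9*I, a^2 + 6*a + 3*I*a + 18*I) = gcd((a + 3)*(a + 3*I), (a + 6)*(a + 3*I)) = a + 3*I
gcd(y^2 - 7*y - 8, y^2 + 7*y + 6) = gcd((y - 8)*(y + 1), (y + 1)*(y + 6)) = y + 1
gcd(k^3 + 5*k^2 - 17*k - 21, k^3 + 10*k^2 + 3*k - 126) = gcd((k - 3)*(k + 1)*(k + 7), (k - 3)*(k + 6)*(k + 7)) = k^2 + 4*k - 21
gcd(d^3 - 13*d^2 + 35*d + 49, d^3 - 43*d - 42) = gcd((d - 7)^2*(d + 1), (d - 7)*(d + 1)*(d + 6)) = d^2 - 6*d - 7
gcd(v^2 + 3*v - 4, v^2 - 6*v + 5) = v - 1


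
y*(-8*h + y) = -8*h*y + y^2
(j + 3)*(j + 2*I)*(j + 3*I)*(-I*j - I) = -I*j^4 + 5*j^3 - 4*I*j^3 + 20*j^2 + 3*I*j^2 + 15*j + 24*I*j + 18*I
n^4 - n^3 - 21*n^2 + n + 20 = (n - 5)*(n - 1)*(n + 1)*(n + 4)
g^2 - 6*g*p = g*(g - 6*p)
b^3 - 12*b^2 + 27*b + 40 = (b - 8)*(b - 5)*(b + 1)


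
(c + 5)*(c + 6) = c^2 + 11*c + 30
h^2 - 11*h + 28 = (h - 7)*(h - 4)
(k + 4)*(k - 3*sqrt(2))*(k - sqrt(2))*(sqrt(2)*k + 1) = sqrt(2)*k^4 - 7*k^3 + 4*sqrt(2)*k^3 - 28*k^2 + 2*sqrt(2)*k^2 + 6*k + 8*sqrt(2)*k + 24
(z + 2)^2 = z^2 + 4*z + 4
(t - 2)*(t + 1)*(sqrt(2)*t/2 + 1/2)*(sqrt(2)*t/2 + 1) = t^4/2 - t^3/2 + 3*sqrt(2)*t^3/4 - 3*sqrt(2)*t^2/4 - t^2/2 - 3*sqrt(2)*t/2 - t/2 - 1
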